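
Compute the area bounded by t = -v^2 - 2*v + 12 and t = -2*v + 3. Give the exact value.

36

Both boundary curves give t as a function of v, so integrate with respect to v. Setting them equal: -v^2 + 9 = 0, i.e. -(v - 3)*(v + 3) = 0, so they meet at v = -3, 3.
For v in [-3, 3], t = -v^2 - 2*v + 12 is on the right; area = ∫[-3,3] (-v^2 + 9) dv = 36.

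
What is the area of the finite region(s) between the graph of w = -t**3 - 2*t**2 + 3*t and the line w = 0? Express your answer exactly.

71/6

The curve meets the t-axis where -t**3 - 2*t**2 + 3*t = 0, i.e. -t*(t - 1)*(t + 3) = 0, at t = -3, 0, 1.
On [-3, 0] the curve lies below the axis; ∫[-3,0] (-t**3 - 2*t**2 + 3*t) dt = -45/4, giving area 45/4.
On [0, 1] the curve lies above the axis; ∫[0,1] (-t**3 - 2*t**2 + 3*t) dt = 7/12, giving area 7/12.
Total area = 45/4 + 7/12 = 71/6.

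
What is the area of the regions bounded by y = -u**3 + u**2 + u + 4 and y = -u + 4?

Set the curves equal: -u**3 + u**2 + u + 4 = -u + 4, so -u**3 + u**2 + 2*u = 0, which factors as -u*(u - 2)*(u + 1) = 0. The curves meet at u = -1, 0, 2.
On [-1, 0], y = -u + 4 is on top; that piece has area ∫[-1,0] (-(-u**3 + u**2 + 2*u)) du = 5/12.
On [0, 2], y = -u**3 + u**2 + u + 4 is on top; that piece has area ∫[0,2] (-u**3 + u**2 + 2*u) du = 8/3.
Total enclosed area = 5/12 + 8/3 = 37/12.

37/12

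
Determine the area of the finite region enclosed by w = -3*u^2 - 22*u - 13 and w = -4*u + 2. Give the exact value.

Set the curves equal: -3*u^2 - 22*u - 13 = -4*u + 2, so -3*u^2 - 18*u - 15 = 0, which factors as -3*(u + 1)*(u + 5) = 0. The curves meet at u = -5, -1.
On [-5, -1], w = -3*u^2 - 22*u - 13 is on top; that piece has area ∫[-5,-1] (-3*u^2 - 18*u - 15) du = 32.

32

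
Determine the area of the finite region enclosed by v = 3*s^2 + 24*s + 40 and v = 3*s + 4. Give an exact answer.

1/2

Set the curves equal: 3*s^2 + 24*s + 40 = 3*s + 4, so 3*s^2 + 21*s + 36 = 0, which factors as 3*(s + 3)*(s + 4) = 0. The curves meet at s = -4, -3.
On [-4, -3], v = 3*s + 4 is on top; that piece has area ∫[-4,-3] (-(3*s^2 + 21*s + 36)) ds = 1/2.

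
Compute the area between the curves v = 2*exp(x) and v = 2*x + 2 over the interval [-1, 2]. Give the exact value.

-9 - 2*exp(-1) + 2*exp(2)

On [-1, 2], (2*exp(x)) - (2*x + 2) = -2*x + 2*exp(x) - 2 is ≥ 0 throughout, so the area is a single integral of |-2*x + 2*exp(x) - 2|.
∫[-1,2] (-2*x + 2*exp(x) - 2) dx = -9 - 2*exp(-1) + 2*exp(2).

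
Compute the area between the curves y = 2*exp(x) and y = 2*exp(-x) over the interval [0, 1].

On [0, 1], (2*exp(x)) - (2*exp(-x)) = 2*exp(x) - 2*exp(-x) is ≥ 0 throughout, so the area is a single integral of |2*exp(x) - 2*exp(-x)|.
∫[0,1] (2*exp(x) - 2*exp(-x)) dx = -4 + 2*exp(-1) + 2*exp(1).

-4 + 2*exp(-1) + 2*exp(1)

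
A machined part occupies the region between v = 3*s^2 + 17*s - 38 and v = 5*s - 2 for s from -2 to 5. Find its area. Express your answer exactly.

263

The difference (3*s^2 + 17*s - 38) - (5*s - 2) = 3*s^2 + 12*s - 36 changes sign at s = 2 inside [-2, 5], so split the integral there.
∫[-2,2] (3*s^2 + 12*s - 36) ds = -128; the area of that piece is 128.
∫[2,5] (3*s^2 + 12*s - 36) ds = 135.
Total area = 128 + 135 = 263.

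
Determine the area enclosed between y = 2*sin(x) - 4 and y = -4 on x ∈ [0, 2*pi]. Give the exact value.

The difference (2*sin(x) - 4) - (-4) = 2*sin(x) changes sign at x = pi inside [0, 2*pi], so split the integral there.
∫[0,pi] (2*sin(x)) dx = 4.
∫[pi,2*pi] (2*sin(x)) dx = -4; the area of that piece is 4.
Total area = 4 + 4 = 8.

8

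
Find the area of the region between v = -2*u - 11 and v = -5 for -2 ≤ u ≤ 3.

35

On [-2, 3], (-2*u - 11) - (-5) = -2*u - 6 is ≤ 0 throughout, so the area is a single integral of |-2*u - 6|.
∫[-2,3] (-2*u - 6) du = -35; the area of that piece is 35.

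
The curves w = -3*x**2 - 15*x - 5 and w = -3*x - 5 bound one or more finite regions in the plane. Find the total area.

32

Set the curves equal: -3*x**2 - 15*x - 5 = -3*x - 5, so -3*x**2 - 12*x = 0, which factors as -3*x*(x + 4) = 0. The curves meet at x = -4, 0.
On [-4, 0], w = -3*x**2 - 15*x - 5 is on top; that piece has area ∫[-4,0] (-3*x**2 - 12*x) dx = 32.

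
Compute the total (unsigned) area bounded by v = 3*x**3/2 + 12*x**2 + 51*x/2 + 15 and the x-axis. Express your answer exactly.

71/4

The curve meets the x-axis where 3*x**3/2 + 12*x**2 + 51*x/2 + 15 = 0, i.e. 3*(x + 1)*(x + 2)*(x + 5)/2 = 0, at x = -5, -2, -1.
On [-5, -2] the curve lies above the axis; ∫[-5,-2] (3*x**3/2 + 12*x**2 + 51*x/2 + 15) dx = 135/8, giving area 135/8.
On [-2, -1] the curve lies below the axis; ∫[-2,-1] (3*x**3/2 + 12*x**2 + 51*x/2 + 15) dx = -7/8, giving area 7/8.
Total area = 135/8 + 7/8 = 71/4.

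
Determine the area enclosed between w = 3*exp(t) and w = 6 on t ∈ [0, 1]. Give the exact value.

The difference (3*exp(t)) - (6) = 3*exp(t) - 6 changes sign at t = log(2) inside [0, 1], so split the integral there.
∫[0,log(2)] (3*exp(t) - 6) dt = 3 - log(64); the area of that piece is -3 + log(64).
∫[log(2),1] (3*exp(t) - 6) dt = -12 + 6*log(2) + 3*exp(1).
Total area = (-3 + log(64)) + (-12 + 6*log(2) + 3*exp(1)) = -15 + 3*exp(1) + 12*log(2).

-15 + 3*exp(1) + 12*log(2)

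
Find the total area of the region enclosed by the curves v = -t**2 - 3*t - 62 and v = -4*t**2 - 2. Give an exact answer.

729/2

Set the curves equal: -t**2 - 3*t - 62 = -4*t**2 - 2, so 3*t**2 - 3*t - 60 = 0, which factors as 3*(t - 5)*(t + 4) = 0. The curves meet at t = -4, 5.
On [-4, 5], v = -4*t**2 - 2 is on top; that piece has area ∫[-4,5] (-(3*t**2 - 3*t - 60)) dt = 729/2.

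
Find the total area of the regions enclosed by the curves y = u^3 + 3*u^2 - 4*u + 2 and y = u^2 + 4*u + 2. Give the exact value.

Set the curves equal: u^3 + 3*u^2 - 4*u + 2 = u^2 + 4*u + 2, so u^3 + 2*u^2 - 8*u = 0, which factors as u*(u - 2)*(u + 4) = 0. The curves meet at u = -4, 0, 2.
On [-4, 0], y = u^3 + 3*u^2 - 4*u + 2 is on top; that piece has area ∫[-4,0] (u^3 + 2*u^2 - 8*u) du = 128/3.
On [0, 2], y = u^2 + 4*u + 2 is on top; that piece has area ∫[0,2] (-(u^3 + 2*u^2 - 8*u)) du = 20/3.
Total enclosed area = 128/3 + 20/3 = 148/3.

148/3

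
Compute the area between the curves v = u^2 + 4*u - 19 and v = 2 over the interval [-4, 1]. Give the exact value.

340/3

On [-4, 1], (u^2 + 4*u - 19) - (2) = u^2 + 4*u - 21 is ≤ 0 throughout, so the area is a single integral of |u^2 + 4*u - 21|.
∫[-4,1] (u^2 + 4*u - 21) du = -340/3; the area of that piece is 340/3.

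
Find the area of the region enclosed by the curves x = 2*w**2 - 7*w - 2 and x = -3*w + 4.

64/3

Both boundary curves give x as a function of w, so integrate with respect to w. Setting them equal: 2*w**2 - 4*w - 6 = 0, i.e. 2*(w - 3)*(w + 1) = 0, so they meet at w = -1, 3.
For w in [-1, 3], x = 2*w**2 - 7*w - 2 is on the left; area = ∫[-1,3] (-(2*w**2 - 4*w - 6)) dw = 64/3.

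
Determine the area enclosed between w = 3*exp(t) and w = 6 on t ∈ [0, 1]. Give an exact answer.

-15 + 3*exp(1) + 12*log(2)

The difference (3*exp(t)) - (6) = 3*exp(t) - 6 changes sign at t = log(2) inside [0, 1], so split the integral there.
∫[0,log(2)] (3*exp(t) - 6) dt = 3 - log(64); the area of that piece is -3 + log(64).
∫[log(2),1] (3*exp(t) - 6) dt = -12 + 6*log(2) + 3*exp(1).
Total area = (-3 + log(64)) + (-12 + 6*log(2) + 3*exp(1)) = -15 + 3*exp(1) + 12*log(2).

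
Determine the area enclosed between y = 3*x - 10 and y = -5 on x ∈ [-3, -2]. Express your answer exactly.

On [-3, -2], (3*x - 10) - (-5) = 3*x - 5 is ≤ 0 throughout, so the area is a single integral of |3*x - 5|.
∫[-3,-2] (3*x - 5) dx = -25/2; the area of that piece is 25/2.

25/2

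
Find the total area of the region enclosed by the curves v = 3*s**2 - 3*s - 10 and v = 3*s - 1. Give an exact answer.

Set the curves equal: 3*s**2 - 3*s - 10 = 3*s - 1, so 3*s**2 - 6*s - 9 = 0, which factors as 3*(s - 3)*(s + 1) = 0. The curves meet at s = -1, 3.
On [-1, 3], v = 3*s - 1 is on top; that piece has area ∫[-1,3] (-(3*s**2 - 6*s - 9)) ds = 32.

32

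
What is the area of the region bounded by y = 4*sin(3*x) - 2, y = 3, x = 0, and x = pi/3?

-8/3 + 5*pi/3

On [0, pi/3], (4*sin(3*x) - 2) - (3) = 4*sin(3*x) - 5 is ≤ 0 throughout, so the area is a single integral of |4*sin(3*x) - 5|.
∫[0,pi/3] (4*sin(3*x) - 5) dx = 8/3 - 5*pi/3; the area of that piece is -8/3 + 5*pi/3.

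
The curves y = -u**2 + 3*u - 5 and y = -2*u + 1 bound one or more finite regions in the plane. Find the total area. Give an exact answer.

1/6

Set the curves equal: -u**2 + 3*u - 5 = -2*u + 1, so -u**2 + 5*u - 6 = 0, which factors as -(u - 3)*(u - 2) = 0. The curves meet at u = 2, 3.
On [2, 3], y = -u**2 + 3*u - 5 is on top; that piece has area ∫[2,3] (-u**2 + 5*u - 6) du = 1/6.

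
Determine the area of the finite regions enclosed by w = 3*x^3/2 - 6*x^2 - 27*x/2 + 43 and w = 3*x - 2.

Set the curves equal: 3*x^3/2 - 6*x^2 - 27*x/2 + 43 = 3*x - 2, so 3*x^3/2 - 6*x^2 - 33*x/2 + 45 = 0, which factors as 3*(x - 5)*(x - 2)*(x + 3)/2 = 0. The curves meet at x = -3, 2, 5.
On [-3, 2], w = 3*x^3/2 - 6*x^2 - 27*x/2 + 43 is on top; that piece has area ∫[-3,2] (3*x^3/2 - 6*x^2 - 33*x/2 + 45) dx = 1375/8.
On [2, 5], w = 3*x - 2 is on top; that piece has area ∫[2,5] (-(3*x^3/2 - 6*x^2 - 33*x/2 + 45)) dx = 351/8.
Total enclosed area = 1375/8 + 351/8 = 863/4.

863/4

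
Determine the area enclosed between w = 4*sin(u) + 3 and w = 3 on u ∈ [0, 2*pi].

16

The difference (4*sin(u) + 3) - (3) = 4*sin(u) changes sign at u = pi inside [0, 2*pi], so split the integral there.
∫[0,pi] (4*sin(u)) du = 8.
∫[pi,2*pi] (4*sin(u)) du = -8; the area of that piece is 8.
Total area = 8 + 8 = 16.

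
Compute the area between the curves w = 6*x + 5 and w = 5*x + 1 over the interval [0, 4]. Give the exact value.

On [0, 4], (6*x + 5) - (5*x + 1) = x + 4 is ≥ 0 throughout, so the area is a single integral of |x + 4|.
∫[0,4] (x + 4) dx = 24.

24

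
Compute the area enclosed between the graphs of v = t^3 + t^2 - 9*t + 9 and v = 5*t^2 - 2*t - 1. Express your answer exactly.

937/12

Set the curves equal: t^3 + t^2 - 9*t + 9 = 5*t^2 - 2*t - 1, so t^3 - 4*t^2 - 7*t + 10 = 0, which factors as (t - 5)*(t - 1)*(t + 2) = 0. The curves meet at t = -2, 1, 5.
On [-2, 1], v = t^3 + t^2 - 9*t + 9 is on top; that piece has area ∫[-2,1] (t^3 - 4*t^2 - 7*t + 10) dt = 99/4.
On [1, 5], v = 5*t^2 - 2*t - 1 is on top; that piece has area ∫[1,5] (-(t^3 - 4*t^2 - 7*t + 10)) dt = 160/3.
Total enclosed area = 99/4 + 160/3 = 937/12.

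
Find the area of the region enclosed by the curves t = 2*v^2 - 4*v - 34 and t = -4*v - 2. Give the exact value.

Both boundary curves give t as a function of v, so integrate with respect to v. Setting them equal: 2*v^2 - 32 = 0, i.e. 2*(v - 4)*(v + 4) = 0, so they meet at v = -4, 4.
For v in [-4, 4], t = 2*v^2 - 4*v - 34 is on the left; area = ∫[-4,4] (-(2*v^2 - 32)) dv = 512/3.

512/3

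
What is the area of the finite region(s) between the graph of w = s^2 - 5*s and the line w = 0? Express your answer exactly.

125/6

The curve meets the s-axis where s^2 - 5*s = 0, i.e. s*(s - 5) = 0, at s = 0, 5.
On [0, 5] the curve lies below the axis; ∫[0,5] (s^2 - 5*s) ds = -125/6, giving area 125/6.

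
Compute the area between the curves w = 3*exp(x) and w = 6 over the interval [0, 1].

The difference (3*exp(x)) - (6) = 3*exp(x) - 6 changes sign at x = log(2) inside [0, 1], so split the integral there.
∫[0,log(2)] (3*exp(x) - 6) dx = 3 - log(64); the area of that piece is -3 + log(64).
∫[log(2),1] (3*exp(x) - 6) dx = -12 + 6*log(2) + 3*exp(1).
Total area = (-3 + log(64)) + (-12 + 6*log(2) + 3*exp(1)) = -15 + 3*exp(1) + 12*log(2).

-15 + 3*exp(1) + 12*log(2)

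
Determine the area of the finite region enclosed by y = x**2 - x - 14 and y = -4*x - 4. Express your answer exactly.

Set the curves equal: x**2 - x - 14 = -4*x - 4, so x**2 + 3*x - 10 = 0, which factors as (x - 2)*(x + 5) = 0. The curves meet at x = -5, 2.
On [-5, 2], y = -4*x - 4 is on top; that piece has area ∫[-5,2] (-(x**2 + 3*x - 10)) dx = 343/6.

343/6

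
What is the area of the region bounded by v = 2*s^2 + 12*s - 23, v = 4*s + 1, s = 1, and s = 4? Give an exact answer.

The difference (2*s^2 + 12*s - 23) - (4*s + 1) = 2*s^2 + 8*s - 24 changes sign at s = 2 inside [1, 4], so split the integral there.
∫[1,2] (2*s^2 + 8*s - 24) ds = -22/3; the area of that piece is 22/3.
∫[2,4] (2*s^2 + 8*s - 24) ds = 112/3.
Total area = 22/3 + 112/3 = 134/3.

134/3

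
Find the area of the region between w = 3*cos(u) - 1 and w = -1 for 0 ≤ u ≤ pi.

6

The difference (3*cos(u) - 1) - (-1) = 3*cos(u) changes sign at u = pi/2 inside [0, pi], so split the integral there.
∫[0,pi/2] (3*cos(u)) du = 3.
∫[pi/2,pi] (3*cos(u)) du = -3; the area of that piece is 3.
Total area = 3 + 3 = 6.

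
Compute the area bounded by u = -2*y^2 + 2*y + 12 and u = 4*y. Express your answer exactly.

Both boundary curves give u as a function of y, so integrate with respect to y. Setting them equal: -2*y^2 - 2*y + 12 = 0, i.e. -2*(y - 2)*(y + 3) = 0, so they meet at y = -3, 2.
For y in [-3, 2], u = -2*y^2 + 2*y + 12 is on the right; area = ∫[-3,2] (-2*y^2 - 2*y + 12) dy = 125/3.

125/3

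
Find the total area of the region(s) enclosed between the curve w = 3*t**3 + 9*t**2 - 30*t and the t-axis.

The curve meets the t-axis where 3*t**3 + 9*t**2 - 30*t = 0, i.e. 3*t*(t - 2)*(t + 5) = 0, at t = -5, 0, 2.
On [-5, 0] the curve lies above the axis; ∫[-5,0] (3*t**3 + 9*t**2 - 30*t) dt = 1125/4, giving area 1125/4.
On [0, 2] the curve lies below the axis; ∫[0,2] (3*t**3 + 9*t**2 - 30*t) dt = -24, giving area 24.
Total area = 1125/4 + 24 = 1221/4.

1221/4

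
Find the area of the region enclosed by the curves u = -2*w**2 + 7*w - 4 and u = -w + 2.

Both boundary curves give u as a function of w, so integrate with respect to w. Setting them equal: -2*w**2 + 8*w - 6 = 0, i.e. -2*(w - 3)*(w - 1) = 0, so they meet at w = 1, 3.
For w in [1, 3], u = -2*w**2 + 7*w - 4 is on the right; area = ∫[1,3] (-2*w**2 + 8*w - 6) dw = 8/3.

8/3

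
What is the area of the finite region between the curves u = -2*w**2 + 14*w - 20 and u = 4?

1/3

Both boundary curves give u as a function of w, so integrate with respect to w. Setting them equal: -2*w**2 + 14*w - 24 = 0, i.e. -2*(w - 4)*(w - 3) = 0, so they meet at w = 3, 4.
For w in [3, 4], u = -2*w**2 + 14*w - 20 is on the right; area = ∫[3,4] (-2*w**2 + 14*w - 24) dw = 1/3.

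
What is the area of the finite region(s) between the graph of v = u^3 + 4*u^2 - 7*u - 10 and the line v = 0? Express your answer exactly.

The curve meets the u-axis where u^3 + 4*u^2 - 7*u - 10 = 0, i.e. (u - 2)*(u + 1)*(u + 5) = 0, at u = -5, -1, 2.
On [-5, -1] the curve lies above the axis; ∫[-5,-1] (u^3 + 4*u^2 - 7*u - 10) du = 160/3, giving area 160/3.
On [-1, 2] the curve lies below the axis; ∫[-1,2] (u^3 + 4*u^2 - 7*u - 10) du = -99/4, giving area 99/4.
Total area = 160/3 + 99/4 = 937/12.

937/12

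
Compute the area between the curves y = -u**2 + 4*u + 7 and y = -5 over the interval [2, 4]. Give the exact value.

88/3

On [2, 4], (-u**2 + 4*u + 7) - (-5) = -u**2 + 4*u + 12 is ≥ 0 throughout, so the area is a single integral of |-u**2 + 4*u + 12|.
∫[2,4] (-u**2 + 4*u + 12) du = 88/3.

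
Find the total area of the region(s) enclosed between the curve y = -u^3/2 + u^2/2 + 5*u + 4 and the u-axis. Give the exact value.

443/12

The curve meets the u-axis where -u^3/2 + u^2/2 + 5*u + 4 = 0, i.e. -(u - 4)*(u + 1)*(u + 2)/2 = 0, at u = -2, -1, 4.
On [-2, -1] the curve lies below the axis; ∫[-2,-1] (-u^3/2 + u^2/2 + 5*u + 4) du = -11/24, giving area 11/24.
On [-1, 4] the curve lies above the axis; ∫[-1,4] (-u^3/2 + u^2/2 + 5*u + 4) du = 875/24, giving area 875/24.
Total area = 11/24 + 875/24 = 443/12.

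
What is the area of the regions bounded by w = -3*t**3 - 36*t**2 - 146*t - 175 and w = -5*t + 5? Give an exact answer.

3/2

Set the curves equal: -3*t**3 - 36*t**2 - 146*t - 175 = -5*t + 5, so -3*t**3 - 36*t**2 - 141*t - 180 = 0, which factors as -3*(t + 3)*(t + 4)*(t + 5) = 0. The curves meet at t = -5, -4, -3.
On [-5, -4], w = -5*t + 5 is on top; that piece has area ∫[-5,-4] (-(-3*t**3 - 36*t**2 - 141*t - 180)) dt = 3/4.
On [-4, -3], w = -3*t**3 - 36*t**2 - 146*t - 175 is on top; that piece has area ∫[-4,-3] (-3*t**3 - 36*t**2 - 141*t - 180) dt = 3/4.
Total enclosed area = 3/4 + 3/4 = 3/2.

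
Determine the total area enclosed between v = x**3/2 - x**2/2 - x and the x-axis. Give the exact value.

37/24

The curve meets the x-axis where x**3/2 - x**2/2 - x = 0, i.e. x*(x - 2)*(x + 1)/2 = 0, at x = -1, 0, 2.
On [-1, 0] the curve lies above the axis; ∫[-1,0] (x**3/2 - x**2/2 - x) dx = 5/24, giving area 5/24.
On [0, 2] the curve lies below the axis; ∫[0,2] (x**3/2 - x**2/2 - x) dx = -4/3, giving area 4/3.
Total area = 5/24 + 4/3 = 37/24.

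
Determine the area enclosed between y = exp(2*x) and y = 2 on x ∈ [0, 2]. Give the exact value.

-11/2 + 2*log(2) + exp(4)/2

The difference (exp(2*x)) - (2) = exp(2*x) - 2 changes sign at x = log(2)/2 inside [0, 2], so split the integral there.
∫[0,log(2)/2] (exp(2*x) - 2) dx = 1/2 - log(2); the area of that piece is -1/2 + log(2).
∫[log(2)/2,2] (exp(2*x) - 2) dx = -5 + log(2) + exp(4)/2.
Total area = (-1/2 + log(2)) + (-5 + log(2) + exp(4)/2) = -11/2 + 2*log(2) + exp(4)/2.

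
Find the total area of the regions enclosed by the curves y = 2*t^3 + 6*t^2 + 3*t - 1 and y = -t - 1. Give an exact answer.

1

Set the curves equal: 2*t^3 + 6*t^2 + 3*t - 1 = -t - 1, so 2*t^3 + 6*t^2 + 4*t = 0, which factors as 2*t*(t + 1)*(t + 2) = 0. The curves meet at t = -2, -1, 0.
On [-2, -1], y = 2*t^3 + 6*t^2 + 3*t - 1 is on top; that piece has area ∫[-2,-1] (2*t^3 + 6*t^2 + 4*t) dt = 1/2.
On [-1, 0], y = -t - 1 is on top; that piece has area ∫[-1,0] (-(2*t^3 + 6*t^2 + 4*t)) dt = 1/2.
Total enclosed area = 1/2 + 1/2 = 1.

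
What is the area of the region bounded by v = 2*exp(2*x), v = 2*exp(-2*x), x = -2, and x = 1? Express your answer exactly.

-4 + exp(-4) + exp(-2) + exp(2) + exp(4)

The difference (2*exp(2*x)) - (2*exp(-2*x)) = 2*exp(2*x) - 2*exp(-2*x) changes sign at x = 0 inside [-2, 1], so split the integral there.
∫[-2,0] (2*exp(2*x) - 2*exp(-2*x)) dx = -exp(4) - exp(-4) + 2; the area of that piece is -2 + exp(-4) + exp(4).
∫[0,1] (2*exp(2*x) - 2*exp(-2*x)) dx = -2 + exp(-2) + exp(2).
Total area = (-2 + exp(-4) + exp(4)) + (-2 + exp(-2) + exp(2)) = -4 + exp(-4) + exp(-2) + exp(2) + exp(4).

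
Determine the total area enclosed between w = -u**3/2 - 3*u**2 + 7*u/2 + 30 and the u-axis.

517/4

The curve meets the u-axis where -u**3/2 - 3*u**2 + 7*u/2 + 30 = 0, i.e. -(u - 3)*(u + 4)*(u + 5)/2 = 0, at u = -5, -4, 3.
On [-5, -4] the curve lies below the axis; ∫[-5,-4] (-u**3/2 - 3*u**2 + 7*u/2 + 30) du = -5/8, giving area 5/8.
On [-4, 3] the curve lies above the axis; ∫[-4,3] (-u**3/2 - 3*u**2 + 7*u/2 + 30) du = 1029/8, giving area 1029/8.
Total area = 5/8 + 1029/8 = 517/4.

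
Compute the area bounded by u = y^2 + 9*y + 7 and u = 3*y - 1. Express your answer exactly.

4/3

Both boundary curves give u as a function of y, so integrate with respect to y. Setting them equal: y^2 + 6*y + 8 = 0, i.e. (y + 2)*(y + 4) = 0, so they meet at y = -4, -2.
For y in [-4, -2], u = y^2 + 9*y + 7 is on the left; area = ∫[-4,-2] (-(y^2 + 6*y + 8)) dy = 4/3.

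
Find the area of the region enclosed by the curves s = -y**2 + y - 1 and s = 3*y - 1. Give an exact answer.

4/3

Both boundary curves give s as a function of y, so integrate with respect to y. Setting them equal: -y**2 - 2*y = 0, i.e. -y*(y + 2) = 0, so they meet at y = -2, 0.
For y in [-2, 0], s = -y**2 + y - 1 is on the right; area = ∫[-2,0] (-y**2 - 2*y) dy = 4/3.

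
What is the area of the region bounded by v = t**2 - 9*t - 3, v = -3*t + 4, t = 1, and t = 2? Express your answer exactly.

On [1, 2], (t**2 - 9*t - 3) - (-3*t + 4) = t**2 - 6*t - 7 is ≤ 0 throughout, so the area is a single integral of |t**2 - 6*t - 7|.
∫[1,2] (t**2 - 6*t - 7) dt = -41/3; the area of that piece is 41/3.

41/3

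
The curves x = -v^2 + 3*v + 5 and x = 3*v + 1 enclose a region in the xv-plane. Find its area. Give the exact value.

Both boundary curves give x as a function of v, so integrate with respect to v. Setting them equal: -v^2 + 4 = 0, i.e. -(v - 2)*(v + 2) = 0, so they meet at v = -2, 2.
For v in [-2, 2], x = -v^2 + 3*v + 5 is on the right; area = ∫[-2,2] (-v^2 + 4) dv = 32/3.

32/3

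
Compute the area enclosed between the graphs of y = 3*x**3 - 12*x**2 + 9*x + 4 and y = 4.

Set the curves equal: 3*x**3 - 12*x**2 + 9*x + 4 = 4, so 3*x**3 - 12*x**2 + 9*x = 0, which factors as 3*x*(x - 3)*(x - 1) = 0. The curves meet at x = 0, 1, 3.
On [0, 1], y = 3*x**3 - 12*x**2 + 9*x + 4 is on top; that piece has area ∫[0,1] (3*x**3 - 12*x**2 + 9*x) dx = 5/4.
On [1, 3], y = 4 is on top; that piece has area ∫[1,3] (-(3*x**3 - 12*x**2 + 9*x)) dx = 8.
Total enclosed area = 5/4 + 8 = 37/4.

37/4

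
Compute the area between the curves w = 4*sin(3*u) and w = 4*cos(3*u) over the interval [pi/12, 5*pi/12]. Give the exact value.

8*sqrt(2)/3

On [pi/12, 5*pi/12], (4*sin(3*u)) - (4*cos(3*u)) = 4*sin(3*u) - 4*cos(3*u) is ≥ 0 throughout, so the area is a single integral of |4*sin(3*u) - 4*cos(3*u)|.
∫[pi/12,5*pi/12] (4*sin(3*u) - 4*cos(3*u)) du = 8*sqrt(2)/3.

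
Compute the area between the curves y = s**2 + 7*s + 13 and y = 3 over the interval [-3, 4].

The difference (s**2 + 7*s + 13) - (3) = s**2 + 7*s + 10 changes sign at s = -2 inside [-3, 4], so split the integral there.
∫[-3,-2] (s**2 + 7*s + 10) ds = -7/6; the area of that piece is 7/6.
∫[-2,4] (s**2 + 7*s + 10) ds = 126.
Total area = 7/6 + 126 = 763/6.

763/6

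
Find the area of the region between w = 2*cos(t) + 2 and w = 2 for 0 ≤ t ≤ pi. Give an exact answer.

The difference (2*cos(t) + 2) - (2) = 2*cos(t) changes sign at t = pi/2 inside [0, pi], so split the integral there.
∫[0,pi/2] (2*cos(t)) dt = 2.
∫[pi/2,pi] (2*cos(t)) dt = -2; the area of that piece is 2.
Total area = 2 + 2 = 4.

4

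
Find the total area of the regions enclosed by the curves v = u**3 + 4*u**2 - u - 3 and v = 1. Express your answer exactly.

253/12

Set the curves equal: u**3 + 4*u**2 - u - 3 = 1, so u**3 + 4*u**2 - u - 4 = 0, which factors as (u - 1)*(u + 1)*(u + 4) = 0. The curves meet at u = -4, -1, 1.
On [-4, -1], v = u**3 + 4*u**2 - u - 3 is on top; that piece has area ∫[-4,-1] (u**3 + 4*u**2 - u - 4) du = 63/4.
On [-1, 1], v = 1 is on top; that piece has area ∫[-1,1] (-(u**3 + 4*u**2 - u - 4)) du = 16/3.
Total enclosed area = 63/4 + 16/3 = 253/12.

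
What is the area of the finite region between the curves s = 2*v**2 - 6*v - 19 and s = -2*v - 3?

72

Both boundary curves give s as a function of v, so integrate with respect to v. Setting them equal: 2*v**2 - 4*v - 16 = 0, i.e. 2*(v - 4)*(v + 2) = 0, so they meet at v = -2, 4.
For v in [-2, 4], s = 2*v**2 - 6*v - 19 is on the left; area = ∫[-2,4] (-(2*v**2 - 4*v - 16)) dv = 72.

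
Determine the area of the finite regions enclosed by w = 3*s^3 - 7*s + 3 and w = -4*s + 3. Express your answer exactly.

Set the curves equal: 3*s^3 - 7*s + 3 = -4*s + 3, so 3*s^3 - 3*s = 0, which factors as 3*s*(s - 1)*(s + 1) = 0. The curves meet at s = -1, 0, 1.
On [-1, 0], w = 3*s^3 - 7*s + 3 is on top; that piece has area ∫[-1,0] (3*s^3 - 3*s) ds = 3/4.
On [0, 1], w = -4*s + 3 is on top; that piece has area ∫[0,1] (-(3*s^3 - 3*s)) ds = 3/4.
Total enclosed area = 3/4 + 3/4 = 3/2.

3/2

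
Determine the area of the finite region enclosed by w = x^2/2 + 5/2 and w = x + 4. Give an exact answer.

Set the curves equal: x^2/2 + 5/2 = x + 4, so x^2/2 - x - 3/2 = 0, which factors as (x - 3)*(x + 1)/2 = 0. The curves meet at x = -1, 3.
On [-1, 3], w = x + 4 is on top; that piece has area ∫[-1,3] (-(x^2/2 - x - 3/2)) dx = 16/3.

16/3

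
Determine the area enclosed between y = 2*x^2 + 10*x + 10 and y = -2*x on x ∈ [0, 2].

On [0, 2], (2*x^2 + 10*x + 10) - (-2*x) = 2*x^2 + 12*x + 10 is ≥ 0 throughout, so the area is a single integral of |2*x^2 + 12*x + 10|.
∫[0,2] (2*x^2 + 12*x + 10) dx = 148/3.

148/3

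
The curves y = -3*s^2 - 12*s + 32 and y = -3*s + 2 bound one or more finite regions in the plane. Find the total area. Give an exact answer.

Set the curves equal: -3*s^2 - 12*s + 32 = -3*s + 2, so -3*s^2 - 9*s + 30 = 0, which factors as -3*(s - 2)*(s + 5) = 0. The curves meet at s = -5, 2.
On [-5, 2], y = -3*s^2 - 12*s + 32 is on top; that piece has area ∫[-5,2] (-3*s^2 - 9*s + 30) ds = 343/2.

343/2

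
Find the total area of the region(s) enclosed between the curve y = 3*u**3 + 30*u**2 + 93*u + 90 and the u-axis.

37/4

The curve meets the u-axis where 3*u**3 + 30*u**2 + 93*u + 90 = 0, i.e. 3*(u + 2)*(u + 3)*(u + 5) = 0, at u = -5, -3, -2.
On [-5, -3] the curve lies above the axis; ∫[-5,-3] (3*u**3 + 30*u**2 + 93*u + 90) du = 8, giving area 8.
On [-3, -2] the curve lies below the axis; ∫[-3,-2] (3*u**3 + 30*u**2 + 93*u + 90) du = -5/4, giving area 5/4.
Total area = 8 + 5/4 = 37/4.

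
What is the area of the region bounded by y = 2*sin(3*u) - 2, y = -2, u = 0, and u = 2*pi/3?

The difference (2*sin(3*u) - 2) - (-2) = 2*sin(3*u) changes sign at u = pi/3 inside [0, 2*pi/3], so split the integral there.
∫[0,pi/3] (2*sin(3*u)) du = 4/3.
∫[pi/3,2*pi/3] (2*sin(3*u)) du = -4/3; the area of that piece is 4/3.
Total area = 4/3 + 4/3 = 8/3.

8/3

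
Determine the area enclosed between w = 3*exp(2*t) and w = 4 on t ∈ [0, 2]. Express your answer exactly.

-21/2 - 4*log(3) + 8*log(2) + 3*exp(4)/2

The difference (3*exp(2*t)) - (4) = 3*exp(2*t) - 4 changes sign at t = -log(3)/2 + log(2) inside [0, 2], so split the integral there.
∫[0,-log(3)/2 + log(2)] (3*exp(2*t) - 4) dt = log(9/16) + 1/2; the area of that piece is -1/2 + log(16/9).
∫[-log(3)/2 + log(2),2] (3*exp(2*t) - 4) dt = -10 - 2*log(3) + 4*log(2) + 3*exp(4)/2.
Total area = (-1/2 + log(16/9)) + (-10 - 2*log(3) + 4*log(2) + 3*exp(4)/2) = -21/2 - 4*log(3) + 8*log(2) + 3*exp(4)/2.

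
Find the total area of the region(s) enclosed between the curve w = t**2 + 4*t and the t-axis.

32/3

The curve meets the t-axis where t**2 + 4*t = 0, i.e. t*(t + 4) = 0, at t = -4, 0.
On [-4, 0] the curve lies below the axis; ∫[-4,0] (t**2 + 4*t) dt = -32/3, giving area 32/3.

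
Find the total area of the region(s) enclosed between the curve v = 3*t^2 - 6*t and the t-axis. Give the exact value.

4

The curve meets the t-axis where 3*t^2 - 6*t = 0, i.e. 3*t*(t - 2) = 0, at t = 0, 2.
On [0, 2] the curve lies below the axis; ∫[0,2] (3*t^2 - 6*t) dt = -4, giving area 4.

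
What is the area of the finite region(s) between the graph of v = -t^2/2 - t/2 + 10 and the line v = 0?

243/4

The curve meets the t-axis where -t^2/2 - t/2 + 10 = 0, i.e. -(t - 4)*(t + 5)/2 = 0, at t = -5, 4.
On [-5, 4] the curve lies above the axis; ∫[-5,4] (-t^2/2 - t/2 + 10) dt = 243/4, giving area 243/4.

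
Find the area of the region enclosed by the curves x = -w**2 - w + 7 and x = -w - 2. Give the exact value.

Both boundary curves give x as a function of w, so integrate with respect to w. Setting them equal: -w**2 + 9 = 0, i.e. -(w - 3)*(w + 3) = 0, so they meet at w = -3, 3.
For w in [-3, 3], x = -w**2 - w + 7 is on the right; area = ∫[-3,3] (-w**2 + 9) dw = 36.

36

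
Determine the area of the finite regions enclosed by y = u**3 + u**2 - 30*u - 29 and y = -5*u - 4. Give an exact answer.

1012/3

Set the curves equal: u**3 + u**2 - 30*u - 29 = -5*u - 4, so u**3 + u**2 - 25*u - 25 = 0, which factors as (u - 5)*(u + 1)*(u + 5) = 0. The curves meet at u = -5, -1, 5.
On [-5, -1], y = u**3 + u**2 - 30*u - 29 is on top; that piece has area ∫[-5,-1] (u**3 + u**2 - 25*u - 25) du = 256/3.
On [-1, 5], y = -5*u - 4 is on top; that piece has area ∫[-1,5] (-(u**3 + u**2 - 25*u - 25)) du = 252.
Total enclosed area = 256/3 + 252 = 1012/3.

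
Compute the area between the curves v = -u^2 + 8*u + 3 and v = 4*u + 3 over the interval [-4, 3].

187/3

The difference (-u^2 + 8*u + 3) - (4*u + 3) = -u^2 + 4*u changes sign at u = 0 inside [-4, 3], so split the integral there.
∫[-4,0] (-u^2 + 4*u) du = -160/3; the area of that piece is 160/3.
∫[0,3] (-u^2 + 4*u) du = 9.
Total area = 160/3 + 9 = 187/3.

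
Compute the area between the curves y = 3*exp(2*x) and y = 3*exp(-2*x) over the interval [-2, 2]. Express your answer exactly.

The difference (3*exp(2*x)) - (3*exp(-2*x)) = 3*exp(2*x) - 3*exp(-2*x) changes sign at x = 0 inside [-2, 2], so split the integral there.
∫[-2,0] (3*exp(2*x) - 3*exp(-2*x)) dx = -3*exp(4)/2 - 3*exp(-4)/2 + 3; the area of that piece is -3 + 3*exp(-4)/2 + 3*exp(4)/2.
∫[0,2] (3*exp(2*x) - 3*exp(-2*x)) dx = -3 + 3*exp(-4)/2 + 3*exp(4)/2.
Total area = (-3 + 3*exp(-4)/2 + 3*exp(4)/2) + (-3 + 3*exp(-4)/2 + 3*exp(4)/2) = -6 + 3*exp(-4) + 3*exp(4).

-6 + 3*exp(-4) + 3*exp(4)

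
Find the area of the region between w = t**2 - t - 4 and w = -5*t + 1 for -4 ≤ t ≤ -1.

On [-4, -1], (t**2 - t - 4) - (-5*t + 1) = t**2 + 4*t - 5 is ≤ 0 throughout, so the area is a single integral of |t**2 + 4*t - 5|.
∫[-4,-1] (t**2 + 4*t - 5) dt = -24; the area of that piece is 24.

24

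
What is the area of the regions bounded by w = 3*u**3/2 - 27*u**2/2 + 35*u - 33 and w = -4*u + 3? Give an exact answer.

Set the curves equal: 3*u**3/2 - 27*u**2/2 + 35*u - 33 = -4*u + 3, so 3*u**3/2 - 27*u**2/2 + 39*u - 36 = 0, which factors as 3*(u - 4)*(u - 3)*(u - 2)/2 = 0. The curves meet at u = 2, 3, 4.
On [2, 3], w = 3*u**3/2 - 27*u**2/2 + 35*u - 33 is on top; that piece has area ∫[2,3] (3*u**3/2 - 27*u**2/2 + 39*u - 36) du = 3/8.
On [3, 4], w = -4*u + 3 is on top; that piece has area ∫[3,4] (-(3*u**3/2 - 27*u**2/2 + 39*u - 36)) du = 3/8.
Total enclosed area = 3/8 + 3/8 = 3/4.

3/4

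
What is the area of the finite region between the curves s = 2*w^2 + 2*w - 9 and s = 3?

125/3

Both boundary curves give s as a function of w, so integrate with respect to w. Setting them equal: 2*w^2 + 2*w - 12 = 0, i.e. 2*(w - 2)*(w + 3) = 0, so they meet at w = -3, 2.
For w in [-3, 2], s = 2*w^2 + 2*w - 9 is on the left; area = ∫[-3,2] (-(2*w^2 + 2*w - 12)) dw = 125/3.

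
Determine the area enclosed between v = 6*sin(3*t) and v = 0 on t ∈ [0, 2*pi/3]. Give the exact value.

8

The difference (6*sin(3*t)) - (0) = 6*sin(3*t) changes sign at t = pi/3 inside [0, 2*pi/3], so split the integral there.
∫[0,pi/3] (6*sin(3*t)) dt = 4.
∫[pi/3,2*pi/3] (6*sin(3*t)) dt = -4; the area of that piece is 4.
Total area = 4 + 4 = 8.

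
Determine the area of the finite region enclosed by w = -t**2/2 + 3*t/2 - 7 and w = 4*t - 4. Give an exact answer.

Set the curves equal: -t**2/2 + 3*t/2 - 7 = 4*t - 4, so -t**2/2 - 5*t/2 - 3 = 0, which factors as -(t + 2)*(t + 3)/2 = 0. The curves meet at t = -3, -2.
On [-3, -2], w = -t**2/2 + 3*t/2 - 7 is on top; that piece has area ∫[-3,-2] (-t**2/2 - 5*t/2 - 3) dt = 1/12.

1/12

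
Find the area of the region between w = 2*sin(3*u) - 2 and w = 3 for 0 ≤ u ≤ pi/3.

-4/3 + 5*pi/3

On [0, pi/3], (2*sin(3*u) - 2) - (3) = 2*sin(3*u) - 5 is ≤ 0 throughout, so the area is a single integral of |2*sin(3*u) - 5|.
∫[0,pi/3] (2*sin(3*u) - 5) du = 4/3 - 5*pi/3; the area of that piece is -4/3 + 5*pi/3.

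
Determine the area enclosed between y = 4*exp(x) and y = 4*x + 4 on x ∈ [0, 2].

On [0, 2], (4*exp(x)) - (4*x + 4) = -4*x + 4*exp(x) - 4 is ≥ 0 throughout, so the area is a single integral of |-4*x + 4*exp(x) - 4|.
∫[0,2] (-4*x + 4*exp(x) - 4) dx = -20 + 4*exp(2).

-20 + 4*exp(2)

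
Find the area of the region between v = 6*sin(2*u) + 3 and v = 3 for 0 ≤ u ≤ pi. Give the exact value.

The difference (6*sin(2*u) + 3) - (3) = 6*sin(2*u) changes sign at u = pi/2 inside [0, pi], so split the integral there.
∫[0,pi/2] (6*sin(2*u)) du = 6.
∫[pi/2,pi] (6*sin(2*u)) du = -6; the area of that piece is 6.
Total area = 6 + 6 = 12.

12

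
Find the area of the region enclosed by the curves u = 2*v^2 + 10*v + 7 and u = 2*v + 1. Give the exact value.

8/3

Both boundary curves give u as a function of v, so integrate with respect to v. Setting them equal: 2*v^2 + 8*v + 6 = 0, i.e. 2*(v + 1)*(v + 3) = 0, so they meet at v = -3, -1.
For v in [-3, -1], u = 2*v^2 + 10*v + 7 is on the left; area = ∫[-3,-1] (-(2*v^2 + 8*v + 6)) dv = 8/3.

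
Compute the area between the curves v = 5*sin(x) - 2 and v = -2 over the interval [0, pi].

On [0, pi], (5*sin(x) - 2) - (-2) = 5*sin(x) is ≥ 0 throughout, so the area is a single integral of |5*sin(x)|.
∫[0,pi] (5*sin(x)) dx = 10.

10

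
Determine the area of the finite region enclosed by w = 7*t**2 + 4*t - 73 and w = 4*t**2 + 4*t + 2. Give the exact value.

500

Set the curves equal: 7*t**2 + 4*t - 73 = 4*t**2 + 4*t + 2, so 3*t**2 - 75 = 0, which factors as 3*(t - 5)*(t + 5) = 0. The curves meet at t = -5, 5.
On [-5, 5], w = 4*t**2 + 4*t + 2 is on top; that piece has area ∫[-5,5] (-(3*t**2 - 75)) dt = 500.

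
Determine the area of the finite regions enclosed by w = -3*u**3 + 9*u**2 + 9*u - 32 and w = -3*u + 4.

Set the curves equal: -3*u**3 + 9*u**2 + 9*u - 32 = -3*u + 4, so -3*u**3 + 9*u**2 + 12*u - 36 = 0, which factors as -3*(u - 3)*(u - 2)*(u + 2) = 0. The curves meet at u = -2, 2, 3.
On [-2, 2], w = -3*u + 4 is on top; that piece has area ∫[-2,2] (-(-3*u**3 + 9*u**2 + 12*u - 36)) du = 96.
On [2, 3], w = -3*u**3 + 9*u**2 + 9*u - 32 is on top; that piece has area ∫[2,3] (-3*u**3 + 9*u**2 + 12*u - 36) du = 9/4.
Total enclosed area = 96 + 9/4 = 393/4.

393/4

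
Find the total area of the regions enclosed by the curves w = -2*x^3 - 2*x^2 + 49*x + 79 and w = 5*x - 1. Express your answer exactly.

Set the curves equal: -2*x^3 - 2*x^2 + 49*x + 79 = 5*x - 1, so -2*x^3 - 2*x^2 + 44*x + 80 = 0, which factors as -2*(x - 5)*(x + 2)*(x + 4) = 0. The curves meet at x = -4, -2, 5.
On [-4, -2], w = 5*x - 1 is on top; that piece has area ∫[-4,-2] (-(-2*x^3 - 2*x^2 + 44*x + 80)) dx = 64/3.
On [-2, 5], w = -2*x^3 - 2*x^2 + 49*x + 79 is on top; that piece has area ∫[-2,5] (-2*x^3 - 2*x^2 + 44*x + 80) dx = 3773/6.
Total enclosed area = 64/3 + 3773/6 = 3901/6.

3901/6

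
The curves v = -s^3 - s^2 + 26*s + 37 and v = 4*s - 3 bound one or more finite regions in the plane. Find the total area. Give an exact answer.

Set the curves equal: -s^3 - s^2 + 26*s + 37 = 4*s - 3, so -s^3 - s^2 + 22*s + 40 = 0, which factors as -(s - 5)*(s + 2)*(s + 4) = 0. The curves meet at s = -4, -2, 5.
On [-4, -2], v = 4*s - 3 is on top; that piece has area ∫[-4,-2] (-(-s^3 - s^2 + 22*s + 40)) ds = 32/3.
On [-2, 5], v = -s^3 - s^2 + 26*s + 37 is on top; that piece has area ∫[-2,5] (-s^3 - s^2 + 22*s + 40) ds = 3773/12.
Total enclosed area = 32/3 + 3773/12 = 3901/12.

3901/12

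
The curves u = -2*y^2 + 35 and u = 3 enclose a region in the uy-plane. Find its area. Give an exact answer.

Both boundary curves give u as a function of y, so integrate with respect to y. Setting them equal: -2*y^2 + 32 = 0, i.e. -2*(y - 4)*(y + 4) = 0, so they meet at y = -4, 4.
For y in [-4, 4], u = -2*y^2 + 35 is on the right; area = ∫[-4,4] (-2*y^2 + 32) dy = 512/3.

512/3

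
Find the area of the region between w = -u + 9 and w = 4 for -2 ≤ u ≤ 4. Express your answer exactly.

24

On [-2, 4], (-u + 9) - (4) = -u + 5 is ≥ 0 throughout, so the area is a single integral of |-u + 5|.
∫[-2,4] (-u + 5) du = 24.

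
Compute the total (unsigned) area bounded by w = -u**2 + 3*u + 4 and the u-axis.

125/6

The curve meets the u-axis where -u**2 + 3*u + 4 = 0, i.e. -(u - 4)*(u + 1) = 0, at u = -1, 4.
On [-1, 4] the curve lies above the axis; ∫[-1,4] (-u**2 + 3*u + 4) du = 125/6, giving area 125/6.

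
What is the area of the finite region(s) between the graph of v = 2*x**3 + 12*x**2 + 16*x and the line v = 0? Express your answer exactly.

The curve meets the x-axis where 2*x**3 + 12*x**2 + 16*x = 0, i.e. 2*x*(x + 2)*(x + 4) = 0, at x = -4, -2, 0.
On [-4, -2] the curve lies above the axis; ∫[-4,-2] (2*x**3 + 12*x**2 + 16*x) dx = 8, giving area 8.
On [-2, 0] the curve lies below the axis; ∫[-2,0] (2*x**3 + 12*x**2 + 16*x) dx = -8, giving area 8.
Total area = 8 + 8 = 16.

16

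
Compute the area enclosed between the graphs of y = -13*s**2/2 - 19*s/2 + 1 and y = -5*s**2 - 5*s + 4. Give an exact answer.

1/4

Set the curves equal: -13*s**2/2 - 19*s/2 + 1 = -5*s**2 - 5*s + 4, so -3*s**2/2 - 9*s/2 - 3 = 0, which factors as -3*(s + 1)*(s + 2)/2 = 0. The curves meet at s = -2, -1.
On [-2, -1], y = -13*s**2/2 - 19*s/2 + 1 is on top; that piece has area ∫[-2,-1] (-3*s**2/2 - 9*s/2 - 3) ds = 1/4.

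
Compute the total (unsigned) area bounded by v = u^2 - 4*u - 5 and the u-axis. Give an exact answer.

36

The curve meets the u-axis where u^2 - 4*u - 5 = 0, i.e. (u - 5)*(u + 1) = 0, at u = -1, 5.
On [-1, 5] the curve lies below the axis; ∫[-1,5] (u^2 - 4*u - 5) du = -36, giving area 36.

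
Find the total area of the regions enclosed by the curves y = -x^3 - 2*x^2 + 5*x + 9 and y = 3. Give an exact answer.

253/12

Set the curves equal: -x^3 - 2*x^2 + 5*x + 9 = 3, so -x^3 - 2*x^2 + 5*x + 6 = 0, which factors as -(x - 2)*(x + 1)*(x + 3) = 0. The curves meet at x = -3, -1, 2.
On [-3, -1], y = 3 is on top; that piece has area ∫[-3,-1] (-(-x^3 - 2*x^2 + 5*x + 6)) dx = 16/3.
On [-1, 2], y = -x^3 - 2*x^2 + 5*x + 9 is on top; that piece has area ∫[-1,2] (-x^3 - 2*x^2 + 5*x + 6) dx = 63/4.
Total enclosed area = 16/3 + 63/4 = 253/12.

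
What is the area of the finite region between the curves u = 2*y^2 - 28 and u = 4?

512/3

Both boundary curves give u as a function of y, so integrate with respect to y. Setting them equal: 2*y^2 - 32 = 0, i.e. 2*(y - 4)*(y + 4) = 0, so they meet at y = -4, 4.
For y in [-4, 4], u = 2*y^2 - 28 is on the left; area = ∫[-4,4] (-(2*y^2 - 32)) dy = 512/3.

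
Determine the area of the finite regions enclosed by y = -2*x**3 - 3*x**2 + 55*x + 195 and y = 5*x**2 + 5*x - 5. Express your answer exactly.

Set the curves equal: -2*x**3 - 3*x**2 + 55*x + 195 = 5*x**2 + 5*x - 5, so -2*x**3 - 8*x**2 + 50*x + 200 = 0, which factors as -2*(x - 5)*(x + 4)*(x + 5) = 0. The curves meet at x = -5, -4, 5.
On [-5, -4], y = 5*x**2 + 5*x - 5 is on top; that piece has area ∫[-5,-4] (-(-2*x**3 - 8*x**2 + 50*x + 200)) dx = 19/6.
On [-4, 5], y = -2*x**3 - 3*x**2 + 55*x + 195 is on top; that piece has area ∫[-4,5] (-2*x**3 - 8*x**2 + 50*x + 200) dx = 2673/2.
Total enclosed area = 19/6 + 2673/2 = 4019/3.

4019/3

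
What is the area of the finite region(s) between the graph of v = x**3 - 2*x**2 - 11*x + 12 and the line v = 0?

937/12

The curve meets the x-axis where x**3 - 2*x**2 - 11*x + 12 = 0, i.e. (x - 4)*(x - 1)*(x + 3) = 0, at x = -3, 1, 4.
On [-3, 1] the curve lies above the axis; ∫[-3,1] (x**3 - 2*x**2 - 11*x + 12) dx = 160/3, giving area 160/3.
On [1, 4] the curve lies below the axis; ∫[1,4] (x**3 - 2*x**2 - 11*x + 12) dx = -99/4, giving area 99/4.
Total area = 160/3 + 99/4 = 937/12.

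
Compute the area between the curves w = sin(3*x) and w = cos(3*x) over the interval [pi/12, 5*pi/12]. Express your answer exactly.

2*sqrt(2)/3

On [pi/12, 5*pi/12], (sin(3*x)) - (cos(3*x)) = sin(3*x) - cos(3*x) is ≥ 0 throughout, so the area is a single integral of |sin(3*x) - cos(3*x)|.
∫[pi/12,5*pi/12] (sin(3*x) - cos(3*x)) dx = 2*sqrt(2)/3.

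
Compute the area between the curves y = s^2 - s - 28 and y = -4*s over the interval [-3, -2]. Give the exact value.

On [-3, -2], (s^2 - s - 28) - (-4*s) = s^2 + 3*s - 28 is ≤ 0 throughout, so the area is a single integral of |s^2 + 3*s - 28|.
∫[-3,-2] (s^2 + 3*s - 28) ds = -175/6; the area of that piece is 175/6.

175/6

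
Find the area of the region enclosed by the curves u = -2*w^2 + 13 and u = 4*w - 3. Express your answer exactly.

72

Both boundary curves give u as a function of w, so integrate with respect to w. Setting them equal: -2*w^2 - 4*w + 16 = 0, i.e. -2*(w - 2)*(w + 4) = 0, so they meet at w = -4, 2.
For w in [-4, 2], u = -2*w^2 + 13 is on the right; area = ∫[-4,2] (-2*w^2 - 4*w + 16) dw = 72.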